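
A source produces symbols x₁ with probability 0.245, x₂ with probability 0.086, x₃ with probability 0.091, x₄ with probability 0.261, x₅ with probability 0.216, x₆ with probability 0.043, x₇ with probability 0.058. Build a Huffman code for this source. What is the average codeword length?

2.556 bits/symbol

Repeatedly combine the two least-probable nodes; the expected code length is the sum of the merged weights.
merge 43/1000 + 29/500 → 101/1000
merge 43/500 + 91/1000 → 177/1000
merge 101/1000 + 177/1000 → 139/500
merge 27/125 + 49/200 → 461/1000
merge 261/1000 + 139/500 → 539/1000
merge 461/1000 + 539/1000 → 1
L = 101/1000 + 177/1000 + 139/500 + 461/1000 + 539/1000 + 1 = 639/250 = 2.556 bits/symbol.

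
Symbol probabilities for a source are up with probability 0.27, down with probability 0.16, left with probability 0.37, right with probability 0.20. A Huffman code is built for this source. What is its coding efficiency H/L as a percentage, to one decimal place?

96.9%

Entropy H = −Σ p log₂ p ≈ 1.9282 bits.
Huffman merges: 4/25+1/5→9/25; 27/100+9/25→63/100; 37/100+63/100→1. L = 199/100 ≈ 1.9900.
Efficiency = H/L = 1.9282/1.9900 = 96.9%.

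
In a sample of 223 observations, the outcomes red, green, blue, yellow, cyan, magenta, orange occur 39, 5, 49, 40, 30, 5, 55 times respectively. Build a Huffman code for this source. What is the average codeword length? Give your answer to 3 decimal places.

2.578 bits/symbol

Probabilities are the counts divided by 223.
Repeatedly combine the two least-probable nodes; the expected code length is the sum of the merged weights.
merge 5/223 + 5/223 → 10/223
merge 10/223 + 30/223 → 40/223
merge 39/223 + 40/223 → 79/223
merge 40/223 + 49/223 → 89/223
merge 55/223 + 79/223 → 134/223
merge 89/223 + 134/223 → 1
L = 10/223 + 40/223 + 79/223 + 89/223 + 134/223 + 1 = 575/223 ≈ 2.578 bits/symbol.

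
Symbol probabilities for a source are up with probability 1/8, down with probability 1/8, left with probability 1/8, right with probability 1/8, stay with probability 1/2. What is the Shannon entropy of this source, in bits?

Each probability is a power of 1/2, so log₂(1/p) is an integer.
H = Σ p·log₂(1/p) = 1/8·3 + 1/8·3 + 1/8·3 + 1/8·3 + 1/2·1 = 2 bits.

2 bits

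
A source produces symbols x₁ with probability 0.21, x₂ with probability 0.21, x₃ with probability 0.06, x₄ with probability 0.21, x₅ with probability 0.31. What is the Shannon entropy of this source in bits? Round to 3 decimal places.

H = −Σ pᵢ log₂ pᵢ.
−0.21·log₂(0.21) = 0.4728
−0.21·log₂(0.21) = 0.4728
−0.06·log₂(0.06) = 0.2435
−0.21·log₂(0.21) = 0.4728
−0.31·log₂(0.31) = 0.5238
Sum ≈ 2.1858 → 2.186 bits.

2.186 bits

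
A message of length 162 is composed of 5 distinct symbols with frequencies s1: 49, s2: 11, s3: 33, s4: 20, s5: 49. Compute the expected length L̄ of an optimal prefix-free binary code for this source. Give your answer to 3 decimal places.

2.191 bits/symbol

Probabilities are the counts divided by 162.
Repeatedly combine the two least-probable nodes; the expected code length is the sum of the merged weights.
merge 11/162 + 10/81 → 31/162
merge 31/162 + 11/54 → 32/81
merge 49/162 + 49/162 → 49/81
merge 32/81 + 49/81 → 1
L = 31/162 + 32/81 + 49/81 + 1 = 355/162 ≈ 2.191 bits/symbol.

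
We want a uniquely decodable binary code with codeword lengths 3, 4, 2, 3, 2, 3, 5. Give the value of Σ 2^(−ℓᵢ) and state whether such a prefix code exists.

0.96875; yes

With common denominator 2^5 = 32: Σ 2^(−ℓᵢ) = 4/32 + 2/32 + 8/32 + 4/32 + 8/32 + 4/32 + 1/32 = 31/32 = 0.96875.
Kraft's inequality requires Σ ≤ 1; here Σ = 0.96875 ≤ 1, so such a prefix code exists.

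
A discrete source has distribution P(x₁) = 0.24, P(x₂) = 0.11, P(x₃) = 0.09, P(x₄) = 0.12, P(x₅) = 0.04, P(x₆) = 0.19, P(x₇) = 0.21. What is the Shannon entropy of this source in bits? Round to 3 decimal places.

H = −Σ pᵢ log₂ pᵢ.
−0.24·log₂(0.24) = 0.4941
−0.11·log₂(0.11) = 0.3503
−0.09·log₂(0.09) = 0.3127
−0.12·log₂(0.12) = 0.3671
−0.04·log₂(0.04) = 0.1858
−0.19·log₂(0.19) = 0.4552
−0.21·log₂(0.21) = 0.4728
Sum ≈ 2.6379 → 2.638 bits.

2.638 bits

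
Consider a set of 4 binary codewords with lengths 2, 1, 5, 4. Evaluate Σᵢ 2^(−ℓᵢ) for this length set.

With common denominator 2^5 = 32: Σ 2^(−ℓᵢ) = 8/32 + 16/32 + 1/32 + 2/32 = 27/32 = 0.84375.

0.84375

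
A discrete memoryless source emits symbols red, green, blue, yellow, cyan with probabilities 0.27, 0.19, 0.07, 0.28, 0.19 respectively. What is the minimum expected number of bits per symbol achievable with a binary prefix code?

Repeatedly combine the two least-probable nodes; the expected code length is the sum of the merged weights.
merge 7/100 + 19/100 → 13/50
merge 19/100 + 13/50 → 9/20
merge 27/100 + 7/25 → 11/20
merge 9/20 + 11/20 → 1
L = 13/50 + 9/20 + 11/20 + 1 = 113/50 = 2.26 bits/symbol.

2.26 bits/symbol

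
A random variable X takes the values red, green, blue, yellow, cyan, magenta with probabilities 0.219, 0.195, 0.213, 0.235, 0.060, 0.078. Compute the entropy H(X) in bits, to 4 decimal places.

H = −Σ pᵢ log₂ pᵢ.
−0.219·log₂(0.219) = 0.4798
−0.195·log₂(0.195) = 0.4599
−0.213·log₂(0.213) = 0.4752
−0.235·log₂(0.235) = 0.4910
−0.060·log₂(0.060) = 0.2435
−0.078·log₂(0.078) = 0.2871
Sum ≈ 2.4365 → 2.4365 bits.

2.4365 bits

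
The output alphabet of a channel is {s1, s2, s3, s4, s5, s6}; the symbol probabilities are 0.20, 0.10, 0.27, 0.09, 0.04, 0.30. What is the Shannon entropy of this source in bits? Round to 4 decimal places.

H = −Σ pᵢ log₂ pᵢ.
−0.20·log₂(0.20) = 0.4644
−0.10·log₂(0.10) = 0.3322
−0.27·log₂(0.27) = 0.5100
−0.09·log₂(0.09) = 0.3127
−0.04·log₂(0.04) = 0.1858
−0.30·log₂(0.30) = 0.5211
Sum ≈ 2.3261 → 2.3261 bits.

2.3261 bits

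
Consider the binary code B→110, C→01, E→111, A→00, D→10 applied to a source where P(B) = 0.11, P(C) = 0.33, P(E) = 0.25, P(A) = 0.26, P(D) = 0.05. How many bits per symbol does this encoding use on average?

2.36 bits/symbol

L̄ = Σ pᵢ·ℓᵢ = 0.11·3 + 0.33·2 + 0.25·3 + 0.26·2 + 0.05·2 = 2.36 bits/symbol.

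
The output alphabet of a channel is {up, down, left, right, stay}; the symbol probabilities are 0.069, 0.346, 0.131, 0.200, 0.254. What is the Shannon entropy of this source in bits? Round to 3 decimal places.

2.147 bits

H = −Σ pᵢ log₂ pᵢ.
−0.069·log₂(0.069) = 0.2662
−0.346·log₂(0.346) = 0.5298
−0.131·log₂(0.131) = 0.3841
−0.200·log₂(0.200) = 0.4644
−0.254·log₂(0.254) = 0.5022
Sum ≈ 2.1466 → 2.147 bits.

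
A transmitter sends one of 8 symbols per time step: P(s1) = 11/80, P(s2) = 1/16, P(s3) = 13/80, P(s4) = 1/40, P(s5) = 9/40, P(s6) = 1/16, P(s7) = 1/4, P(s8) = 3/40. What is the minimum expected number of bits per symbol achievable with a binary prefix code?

2.75 bits/symbol

Repeatedly combine the two least-probable nodes; the expected code length is the sum of the merged weights.
merge 1/40 + 1/16 → 7/80
merge 1/16 + 3/40 → 11/80
merge 7/80 + 11/80 → 9/40
merge 11/80 + 13/80 → 3/10
merge 9/40 + 9/40 → 9/20
merge 1/4 + 3/10 → 11/20
merge 9/20 + 11/20 → 1
L = 7/80 + 11/80 + 9/40 + 3/10 + 9/20 + 11/20 + 1 = 11/4 = 2.75 bits/symbol.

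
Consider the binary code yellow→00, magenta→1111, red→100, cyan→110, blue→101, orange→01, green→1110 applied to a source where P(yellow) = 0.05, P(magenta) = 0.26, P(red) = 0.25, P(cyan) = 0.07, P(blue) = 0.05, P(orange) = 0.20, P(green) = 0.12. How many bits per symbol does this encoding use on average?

3.13 bits/symbol

L̄ = Σ pᵢ·ℓᵢ = 0.05·2 + 0.26·4 + 0.25·3 + 0.07·3 + 0.05·3 + 0.20·2 + 0.12·4 = 3.13 bits/symbol.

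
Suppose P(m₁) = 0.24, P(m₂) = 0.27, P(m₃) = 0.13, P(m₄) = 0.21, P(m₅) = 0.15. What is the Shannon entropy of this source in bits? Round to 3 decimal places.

2.270 bits

H = −Σ pᵢ log₂ pᵢ.
−0.24·log₂(0.24) = 0.4941
−0.27·log₂(0.27) = 0.5100
−0.13·log₂(0.13) = 0.3826
−0.21·log₂(0.21) = 0.4728
−0.15·log₂(0.15) = 0.4105
Sum ≈ 2.2702 → 2.270 bits.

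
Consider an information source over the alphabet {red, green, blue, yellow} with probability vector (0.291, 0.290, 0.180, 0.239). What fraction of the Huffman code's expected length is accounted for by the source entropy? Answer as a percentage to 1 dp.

98.7%

Entropy H = −Σ p log₂ p ≈ 1.9750 bits.
Huffman merges: 9/50+239/1000→419/1000; 29/100+291/1000→581/1000; 419/1000+581/1000→1. L = 2 ≈ 2.0000.
Efficiency = H/L = 1.9750/2.0000 = 98.7%.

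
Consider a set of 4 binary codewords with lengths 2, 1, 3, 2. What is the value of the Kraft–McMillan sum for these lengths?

1.125

With common denominator 2^3 = 8: Σ 2^(−ℓᵢ) = 2/8 + 4/8 + 1/8 + 2/8 = 9/8 = 1.125.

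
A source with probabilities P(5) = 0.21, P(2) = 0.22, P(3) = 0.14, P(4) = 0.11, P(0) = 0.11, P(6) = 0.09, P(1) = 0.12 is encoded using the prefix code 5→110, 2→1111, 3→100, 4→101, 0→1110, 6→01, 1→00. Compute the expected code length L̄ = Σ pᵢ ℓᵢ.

L̄ = Σ pᵢ·ℓᵢ = 0.21·3 + 0.22·4 + 0.14·3 + 0.11·3 + 0.11·4 + 0.09·2 + 0.12·2 = 3.12 bits/symbol.

3.12 bits/symbol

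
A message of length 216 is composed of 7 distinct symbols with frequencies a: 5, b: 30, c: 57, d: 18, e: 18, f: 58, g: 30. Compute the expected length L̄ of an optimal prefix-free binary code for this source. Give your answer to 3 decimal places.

2.574 bits/symbol

Probabilities are the counts divided by 216.
Repeatedly combine the two least-probable nodes; the expected code length is the sum of the merged weights.
merge 5/216 + 1/12 → 23/216
merge 1/12 + 23/216 → 41/216
merge 5/36 + 5/36 → 5/18
merge 41/216 + 19/72 → 49/108
merge 29/108 + 5/18 → 59/108
merge 49/108 + 59/108 → 1
L = 23/216 + 41/216 + 5/18 + 49/108 + 59/108 + 1 = 139/54 ≈ 2.574 bits/symbol.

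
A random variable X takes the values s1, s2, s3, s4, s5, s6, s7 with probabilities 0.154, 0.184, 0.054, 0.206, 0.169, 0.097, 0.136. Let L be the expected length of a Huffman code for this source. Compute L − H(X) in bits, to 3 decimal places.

Entropy H = −Σ p log₂ p ≈ 2.7133 bits.
Huffman merges: 27/500+97/1000→151/1000; 17/125+151/1000→287/1000; 77/500+169/1000→323/1000; 23/125+103/500→39/100; 287/1000+323/1000→61/100; 39/100+61/100→1. L = 2761/1000 ≈ 2.7610.
L − H = 2.7610 − 2.7133 = 0.048 bits.

0.048 bits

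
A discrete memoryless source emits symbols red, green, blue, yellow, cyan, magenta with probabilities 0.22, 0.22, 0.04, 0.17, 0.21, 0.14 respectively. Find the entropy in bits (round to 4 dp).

H = −Σ pᵢ log₂ pᵢ.
−0.22·log₂(0.22) = 0.4806
−0.22·log₂(0.22) = 0.4806
−0.04·log₂(0.04) = 0.1858
−0.17·log₂(0.17) = 0.4346
−0.21·log₂(0.21) = 0.4728
−0.14·log₂(0.14) = 0.3971
Sum ≈ 2.4514 → 2.4514 bits.

2.4514 bits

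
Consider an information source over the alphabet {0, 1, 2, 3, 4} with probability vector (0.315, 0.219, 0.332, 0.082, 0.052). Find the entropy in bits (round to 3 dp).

2.051 bits

H = −Σ pᵢ log₂ pᵢ.
−0.315·log₂(0.315) = 0.5250
−0.219·log₂(0.219) = 0.4798
−0.332·log₂(0.332) = 0.5281
−0.082·log₂(0.082) = 0.2959
−0.052·log₂(0.052) = 0.2218
Sum ≈ 2.0506 → 2.051 bits.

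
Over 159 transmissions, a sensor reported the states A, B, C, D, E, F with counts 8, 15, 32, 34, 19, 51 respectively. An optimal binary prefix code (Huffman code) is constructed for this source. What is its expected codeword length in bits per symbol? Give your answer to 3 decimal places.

Probabilities are the counts divided by 159.
Repeatedly combine the two least-probable nodes; the expected code length is the sum of the merged weights.
merge 8/159 + 5/53 → 23/159
merge 19/159 + 23/159 → 14/53
merge 32/159 + 34/159 → 22/53
merge 14/53 + 17/53 → 31/53
merge 22/53 + 31/53 → 1
L = 23/159 + 14/53 + 22/53 + 31/53 + 1 = 383/159 ≈ 2.409 bits/symbol.

2.409 bits/symbol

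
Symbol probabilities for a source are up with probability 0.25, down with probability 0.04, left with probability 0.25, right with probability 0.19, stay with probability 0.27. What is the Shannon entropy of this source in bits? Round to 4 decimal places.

H = −Σ pᵢ log₂ pᵢ.
−0.25·log₂(0.25) = 0.5000
−0.04·log₂(0.04) = 0.1858
−0.25·log₂(0.25) = 0.5000
−0.19·log₂(0.19) = 0.4552
−0.27·log₂(0.27) = 0.5100
Sum ≈ 2.1510 → 2.1510 bits.

2.1510 bits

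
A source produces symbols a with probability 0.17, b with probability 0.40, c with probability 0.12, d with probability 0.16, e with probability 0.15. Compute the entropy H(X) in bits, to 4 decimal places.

2.1640 bits

H = −Σ pᵢ log₂ pᵢ.
−0.17·log₂(0.17) = 0.4346
−0.40·log₂(0.40) = 0.5288
−0.12·log₂(0.12) = 0.3671
−0.16·log₂(0.16) = 0.4230
−0.15·log₂(0.15) = 0.4105
Sum ≈ 2.1640 → 2.1640 bits.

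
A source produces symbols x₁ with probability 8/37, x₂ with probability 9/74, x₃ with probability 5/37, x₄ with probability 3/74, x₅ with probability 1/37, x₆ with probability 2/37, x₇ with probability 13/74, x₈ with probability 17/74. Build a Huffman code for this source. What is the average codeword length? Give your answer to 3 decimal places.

2.743 bits/symbol

Repeatedly combine the two least-probable nodes; the expected code length is the sum of the merged weights.
merge 1/37 + 3/74 → 5/74
merge 2/37 + 5/74 → 9/74
merge 9/74 + 9/74 → 9/37
merge 5/37 + 13/74 → 23/74
merge 8/37 + 17/74 → 33/74
merge 9/37 + 23/74 → 41/74
merge 33/74 + 41/74 → 1
L = 5/74 + 9/74 + 9/37 + 23/74 + 33/74 + 41/74 + 1 = 203/74 ≈ 2.743 bits/symbol.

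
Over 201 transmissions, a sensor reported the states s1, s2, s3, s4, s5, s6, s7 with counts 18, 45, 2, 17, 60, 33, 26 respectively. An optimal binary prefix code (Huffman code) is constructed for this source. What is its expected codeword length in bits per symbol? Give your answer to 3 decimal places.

Probabilities are the counts divided by 201.
Repeatedly combine the two least-probable nodes; the expected code length is the sum of the merged weights.
merge 2/201 + 17/201 → 19/201
merge 6/67 + 19/201 → 37/201
merge 26/201 + 11/67 → 59/201
merge 37/201 + 15/67 → 82/201
merge 59/201 + 20/67 → 119/201
merge 82/201 + 119/201 → 1
L = 19/201 + 37/201 + 59/201 + 82/201 + 119/201 + 1 = 517/201 ≈ 2.572 bits/symbol.

2.572 bits/symbol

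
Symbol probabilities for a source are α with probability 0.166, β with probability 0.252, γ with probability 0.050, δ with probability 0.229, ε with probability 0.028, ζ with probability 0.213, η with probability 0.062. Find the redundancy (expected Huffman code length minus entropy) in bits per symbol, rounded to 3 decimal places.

Entropy H = −Σ p log₂ p ≈ 2.5026 bits.
Huffman merges: 7/250+1/20→39/500; 31/500+39/500→7/50; 7/50+83/500→153/500; 213/1000+229/1000→221/500; 63/250+153/500→279/500; 221/500+279/500→1. L = 631/250 ≈ 2.5240.
L − H = 2.5240 − 2.5026 = 0.021 bits.

0.021 bits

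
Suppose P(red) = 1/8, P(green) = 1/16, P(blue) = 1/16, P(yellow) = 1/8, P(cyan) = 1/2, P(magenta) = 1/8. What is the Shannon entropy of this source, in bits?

Each probability is a power of 1/2, so log₂(1/p) is an integer.
H = Σ p·log₂(1/p) = 1/8·3 + 1/16·4 + 1/16·4 + 1/8·3 + 1/2·1 + 1/8·3 = 2.125 bits.

2.125 bits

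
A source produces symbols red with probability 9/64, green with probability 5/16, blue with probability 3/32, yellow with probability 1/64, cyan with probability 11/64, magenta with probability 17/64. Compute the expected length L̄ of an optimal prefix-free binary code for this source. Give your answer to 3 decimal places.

2.359 bits/symbol

Repeatedly combine the two least-probable nodes; the expected code length is the sum of the merged weights.
merge 1/64 + 3/32 → 7/64
merge 7/64 + 9/64 → 1/4
merge 11/64 + 1/4 → 27/64
merge 17/64 + 5/16 → 37/64
merge 27/64 + 37/64 → 1
L = 7/64 + 1/4 + 27/64 + 37/64 + 1 = 151/64 ≈ 2.359 bits/symbol.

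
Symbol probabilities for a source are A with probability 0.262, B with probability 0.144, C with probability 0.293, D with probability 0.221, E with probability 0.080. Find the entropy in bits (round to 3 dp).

H = −Σ pᵢ log₂ pᵢ.
−0.262·log₂(0.262) = 0.5063
−0.144·log₂(0.144) = 0.4026
−0.293·log₂(0.293) = 0.5189
−0.221·log₂(0.221) = 0.4813
−0.080·log₂(0.080) = 0.2915
Sum ≈ 2.2006 → 2.201 bits.

2.201 bits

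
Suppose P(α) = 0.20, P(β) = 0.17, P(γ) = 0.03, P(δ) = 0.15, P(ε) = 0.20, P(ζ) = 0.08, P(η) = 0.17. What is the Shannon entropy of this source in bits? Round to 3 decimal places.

H = −Σ pᵢ log₂ pᵢ.
−0.20·log₂(0.20) = 0.4644
−0.17·log₂(0.17) = 0.4346
−0.03·log₂(0.03) = 0.1518
−0.15·log₂(0.15) = 0.4105
−0.20·log₂(0.20) = 0.4644
−0.08·log₂(0.08) = 0.2915
−0.17·log₂(0.17) = 0.4346
Sum ≈ 2.6518 → 2.652 bits.

2.652 bits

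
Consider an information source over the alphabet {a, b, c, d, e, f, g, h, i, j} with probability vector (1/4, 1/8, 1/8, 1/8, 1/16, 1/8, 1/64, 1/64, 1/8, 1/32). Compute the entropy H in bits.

2.96875 bits

Each probability is a power of 1/2, so log₂(1/p) is an integer.
H = Σ p·log₂(1/p) = 1/4·2 + 1/8·3 + 1/8·3 + 1/8·3 + 1/16·4 + 1/8·3 + 1/64·6 + 1/64·6 + 1/8·3 + 1/32·5 = 2.96875 bits.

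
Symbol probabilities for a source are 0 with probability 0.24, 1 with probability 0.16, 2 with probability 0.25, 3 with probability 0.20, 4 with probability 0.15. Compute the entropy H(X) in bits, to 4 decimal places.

2.2921 bits

H = −Σ pᵢ log₂ pᵢ.
−0.24·log₂(0.24) = 0.4941
−0.16·log₂(0.16) = 0.4230
−0.25·log₂(0.25) = 0.5000
−0.20·log₂(0.20) = 0.4644
−0.15·log₂(0.15) = 0.4105
Sum ≈ 2.2921 → 2.2921 bits.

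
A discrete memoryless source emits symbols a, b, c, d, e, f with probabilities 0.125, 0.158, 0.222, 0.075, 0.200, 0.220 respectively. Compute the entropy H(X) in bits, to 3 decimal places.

2.503 bits

H = −Σ pᵢ log₂ pᵢ.
−0.125·log₂(0.125) = 0.3750
−0.158·log₂(0.158) = 0.4206
−0.222·log₂(0.222) = 0.4820
−0.075·log₂(0.075) = 0.2803
−0.200·log₂(0.200) = 0.4644
−0.220·log₂(0.220) = 0.4806
Sum ≈ 2.5029 → 2.503 bits.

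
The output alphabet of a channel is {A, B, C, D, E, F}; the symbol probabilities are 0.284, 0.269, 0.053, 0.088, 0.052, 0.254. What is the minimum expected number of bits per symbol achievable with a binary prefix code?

Repeatedly combine the two least-probable nodes; the expected code length is the sum of the merged weights.
merge 13/250 + 53/1000 → 21/200
merge 11/125 + 21/200 → 193/1000
merge 193/1000 + 127/500 → 447/1000
merge 269/1000 + 71/250 → 553/1000
merge 447/1000 + 553/1000 → 1
L = 21/200 + 193/1000 + 447/1000 + 553/1000 + 1 = 1149/500 = 2.298 bits/symbol.

2.298 bits/symbol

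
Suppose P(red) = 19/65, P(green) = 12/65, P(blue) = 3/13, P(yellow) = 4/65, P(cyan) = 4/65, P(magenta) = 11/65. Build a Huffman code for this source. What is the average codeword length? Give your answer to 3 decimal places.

2.415 bits/symbol

Repeatedly combine the two least-probable nodes; the expected code length is the sum of the merged weights.
merge 4/65 + 4/65 → 8/65
merge 8/65 + 11/65 → 19/65
merge 12/65 + 3/13 → 27/65
merge 19/65 + 19/65 → 38/65
merge 27/65 + 38/65 → 1
L = 8/65 + 19/65 + 27/65 + 38/65 + 1 = 157/65 ≈ 2.415 bits/symbol.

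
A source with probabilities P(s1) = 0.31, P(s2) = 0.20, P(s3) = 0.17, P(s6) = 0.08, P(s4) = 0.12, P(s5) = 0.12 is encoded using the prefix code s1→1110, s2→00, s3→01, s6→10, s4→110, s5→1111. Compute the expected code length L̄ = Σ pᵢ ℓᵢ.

L̄ = Σ pᵢ·ℓᵢ = 0.31·4 + 0.20·2 + 0.17·2 + 0.08·2 + 0.12·3 + 0.12·4 = 2.98 bits/symbol.

2.98 bits/symbol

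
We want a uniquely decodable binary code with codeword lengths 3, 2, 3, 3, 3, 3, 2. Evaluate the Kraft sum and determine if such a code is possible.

1.125; no

With common denominator 2^3 = 8: Σ 2^(−ℓᵢ) = 1/8 + 2/8 + 1/8 + 1/8 + 1/8 + 1/8 + 2/8 = 9/8 = 1.125.
Kraft's inequality requires Σ ≤ 1; here Σ = 1.125 > 1, so no such prefix code exists.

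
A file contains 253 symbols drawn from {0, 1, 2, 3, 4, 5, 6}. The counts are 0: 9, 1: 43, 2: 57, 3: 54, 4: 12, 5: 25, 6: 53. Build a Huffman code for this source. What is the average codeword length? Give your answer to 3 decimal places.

2.617 bits/symbol

Probabilities are the counts divided by 253.
Repeatedly combine the two least-probable nodes; the expected code length is the sum of the merged weights.
merge 9/253 + 12/253 → 21/253
merge 21/253 + 25/253 → 2/11
merge 43/253 + 2/11 → 89/253
merge 53/253 + 54/253 → 107/253
merge 57/253 + 89/253 → 146/253
merge 107/253 + 146/253 → 1
L = 21/253 + 2/11 + 89/253 + 107/253 + 146/253 + 1 = 662/253 ≈ 2.617 bits/symbol.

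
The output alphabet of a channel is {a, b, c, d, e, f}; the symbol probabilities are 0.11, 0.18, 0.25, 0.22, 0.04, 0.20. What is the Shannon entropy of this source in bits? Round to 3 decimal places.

2.426 bits

H = −Σ pᵢ log₂ pᵢ.
−0.11·log₂(0.11) = 0.3503
−0.18·log₂(0.18) = 0.4453
−0.25·log₂(0.25) = 0.5000
−0.22·log₂(0.22) = 0.4806
−0.04·log₂(0.04) = 0.1858
−0.20·log₂(0.20) = 0.4644
Sum ≈ 2.4263 → 2.426 bits.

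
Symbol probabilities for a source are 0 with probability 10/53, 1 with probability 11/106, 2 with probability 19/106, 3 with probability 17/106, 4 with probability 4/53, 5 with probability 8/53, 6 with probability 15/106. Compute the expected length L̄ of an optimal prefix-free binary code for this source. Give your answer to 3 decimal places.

2.811 bits/symbol

Repeatedly combine the two least-probable nodes; the expected code length is the sum of the merged weights.
merge 4/53 + 11/106 → 19/106
merge 15/106 + 8/53 → 31/106
merge 17/106 + 19/106 → 18/53
merge 19/106 + 10/53 → 39/106
merge 31/106 + 18/53 → 67/106
merge 39/106 + 67/106 → 1
L = 19/106 + 31/106 + 18/53 + 39/106 + 67/106 + 1 = 149/53 ≈ 2.811 bits/symbol.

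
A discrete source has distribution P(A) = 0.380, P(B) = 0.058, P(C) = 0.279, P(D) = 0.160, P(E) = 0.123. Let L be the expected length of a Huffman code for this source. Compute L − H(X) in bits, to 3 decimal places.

0.065 bits

Entropy H = −Σ p log₂ p ≈ 2.0774 bits.
Huffman merges: 29/500+123/1000→181/1000; 4/25+181/1000→341/1000; 279/1000+341/1000→31/50; 19/50+31/50→1. L = 1071/500 ≈ 2.1420.
L − H = 2.1420 − 2.0774 = 0.065 bits.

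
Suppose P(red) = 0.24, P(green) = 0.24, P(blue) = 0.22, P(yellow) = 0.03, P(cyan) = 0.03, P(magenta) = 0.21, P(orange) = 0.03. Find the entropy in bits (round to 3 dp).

2.397 bits

H = −Σ pᵢ log₂ pᵢ.
−0.24·log₂(0.24) = 0.4941
−0.24·log₂(0.24) = 0.4941
−0.22·log₂(0.22) = 0.4806
−0.03·log₂(0.03) = 0.1518
−0.03·log₂(0.03) = 0.1518
−0.21·log₂(0.21) = 0.4728
−0.03·log₂(0.03) = 0.1518
Sum ≈ 2.3970 → 2.397 bits.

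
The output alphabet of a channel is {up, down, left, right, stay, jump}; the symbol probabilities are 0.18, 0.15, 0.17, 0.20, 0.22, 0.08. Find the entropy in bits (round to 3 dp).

H = −Σ pᵢ log₂ pᵢ.
−0.18·log₂(0.18) = 0.4453
−0.15·log₂(0.15) = 0.4105
−0.17·log₂(0.17) = 0.4346
−0.20·log₂(0.20) = 0.4644
−0.22·log₂(0.22) = 0.4806
−0.08·log₂(0.08) = 0.2915
Sum ≈ 2.5269 → 2.527 bits.

2.527 bits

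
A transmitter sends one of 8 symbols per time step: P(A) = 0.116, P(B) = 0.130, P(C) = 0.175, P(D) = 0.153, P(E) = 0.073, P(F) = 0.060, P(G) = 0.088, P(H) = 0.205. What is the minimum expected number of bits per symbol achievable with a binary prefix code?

Repeatedly combine the two least-probable nodes; the expected code length is the sum of the merged weights.
merge 3/50 + 73/1000 → 133/1000
merge 11/125 + 29/250 → 51/250
merge 13/100 + 133/1000 → 263/1000
merge 153/1000 + 7/40 → 41/125
merge 51/250 + 41/200 → 409/1000
merge 263/1000 + 41/125 → 591/1000
merge 409/1000 + 591/1000 → 1
L = 133/1000 + 51/250 + 263/1000 + 41/125 + 409/1000 + 591/1000 + 1 = 366/125 = 2.928 bits/symbol.

2.928 bits/symbol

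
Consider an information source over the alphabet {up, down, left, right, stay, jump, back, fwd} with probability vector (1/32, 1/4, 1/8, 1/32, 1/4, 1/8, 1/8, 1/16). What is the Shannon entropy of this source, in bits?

Each probability is a power of 1/2, so log₂(1/p) is an integer.
H = Σ p·log₂(1/p) = 1/32·5 + 1/4·2 + 1/8·3 + 1/32·5 + 1/4·2 + 1/8·3 + 1/8·3 + 1/16·4 = 2.6875 bits.

2.6875 bits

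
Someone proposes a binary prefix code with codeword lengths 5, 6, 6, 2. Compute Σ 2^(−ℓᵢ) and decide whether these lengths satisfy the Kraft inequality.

With common denominator 2^6 = 64: Σ 2^(−ℓᵢ) = 2/64 + 1/64 + 1/64 + 16/64 = 20/64 = 0.3125.
Kraft's inequality requires Σ ≤ 1; here Σ = 0.3125 ≤ 1, so such a prefix code exists.

0.3125; yes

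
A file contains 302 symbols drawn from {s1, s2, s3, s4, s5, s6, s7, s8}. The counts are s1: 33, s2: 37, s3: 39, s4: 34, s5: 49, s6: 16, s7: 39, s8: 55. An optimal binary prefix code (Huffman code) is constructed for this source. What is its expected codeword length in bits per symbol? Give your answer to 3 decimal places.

Probabilities are the counts divided by 302.
Repeatedly combine the two least-probable nodes; the expected code length is the sum of the merged weights.
merge 8/151 + 33/302 → 49/302
merge 17/151 + 37/302 → 71/302
merge 39/302 + 39/302 → 39/151
merge 49/302 + 49/302 → 49/151
merge 55/302 + 71/302 → 63/151
merge 39/151 + 49/151 → 88/151
merge 63/151 + 88/151 → 1
L = 49/302 + 71/302 + 39/151 + 49/151 + 63/151 + 88/151 + 1 = 450/151 ≈ 2.980 bits/symbol.

2.980 bits/symbol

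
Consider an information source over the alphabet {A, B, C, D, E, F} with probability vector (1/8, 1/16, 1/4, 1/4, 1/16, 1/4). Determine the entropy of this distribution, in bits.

Each probability is a power of 1/2, so log₂(1/p) is an integer.
H = Σ p·log₂(1/p) = 1/8·3 + 1/16·4 + 1/4·2 + 1/4·2 + 1/16·4 + 1/4·2 = 2.375 bits.

2.375 bits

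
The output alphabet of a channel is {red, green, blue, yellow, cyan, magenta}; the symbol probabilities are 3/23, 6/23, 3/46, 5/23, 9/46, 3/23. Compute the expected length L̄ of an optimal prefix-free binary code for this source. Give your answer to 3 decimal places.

2.522 bits/symbol

Repeatedly combine the two least-probable nodes; the expected code length is the sum of the merged weights.
merge 3/46 + 3/23 → 9/46
merge 3/23 + 9/46 → 15/46
merge 9/46 + 5/23 → 19/46
merge 6/23 + 15/46 → 27/46
merge 19/46 + 27/46 → 1
L = 9/46 + 15/46 + 19/46 + 27/46 + 1 = 58/23 ≈ 2.522 bits/symbol.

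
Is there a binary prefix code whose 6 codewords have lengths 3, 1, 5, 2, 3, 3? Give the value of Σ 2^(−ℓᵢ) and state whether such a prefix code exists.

With common denominator 2^5 = 32: Σ 2^(−ℓᵢ) = 4/32 + 16/32 + 1/32 + 8/32 + 4/32 + 4/32 = 37/32 = 1.15625.
Kraft's inequality requires Σ ≤ 1; here Σ = 1.15625 > 1, so no such prefix code exists.

1.15625; no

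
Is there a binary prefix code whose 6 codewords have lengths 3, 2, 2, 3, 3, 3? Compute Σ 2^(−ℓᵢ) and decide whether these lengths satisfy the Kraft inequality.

With common denominator 2^3 = 8: Σ 2^(−ℓᵢ) = 1/8 + 2/8 + 2/8 + 1/8 + 1/8 + 1/8 = 8/8 = 1.
Kraft's inequality requires Σ ≤ 1; here Σ = 1 ≤ 1, so such a prefix code exists.

1; yes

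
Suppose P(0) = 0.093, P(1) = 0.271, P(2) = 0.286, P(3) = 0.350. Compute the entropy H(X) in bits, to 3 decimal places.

H = −Σ pᵢ log₂ pᵢ.
−0.093·log₂(0.093) = 0.3187
−0.271·log₂(0.271) = 0.5105
−0.286·log₂(0.286) = 0.5165
−0.350·log₂(0.350) = 0.5301
Sum ≈ 1.8757 → 1.876 bits.

1.876 bits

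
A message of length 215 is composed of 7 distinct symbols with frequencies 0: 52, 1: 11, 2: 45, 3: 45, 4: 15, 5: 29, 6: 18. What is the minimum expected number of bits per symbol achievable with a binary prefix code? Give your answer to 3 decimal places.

2.665 bits/symbol

Probabilities are the counts divided by 215.
Repeatedly combine the two least-probable nodes; the expected code length is the sum of the merged weights.
merge 11/215 + 3/43 → 26/215
merge 18/215 + 26/215 → 44/215
merge 29/215 + 44/215 → 73/215
merge 9/43 + 9/43 → 18/43
merge 52/215 + 73/215 → 25/43
merge 18/43 + 25/43 → 1
L = 26/215 + 44/215 + 73/215 + 18/43 + 25/43 + 1 = 573/215 ≈ 2.665 bits/symbol.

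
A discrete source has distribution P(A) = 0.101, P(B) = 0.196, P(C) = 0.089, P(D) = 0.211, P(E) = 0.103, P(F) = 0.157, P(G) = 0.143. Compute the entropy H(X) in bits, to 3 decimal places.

2.738 bits

H = −Σ pᵢ log₂ pᵢ.
−0.101·log₂(0.101) = 0.3341
−0.196·log₂(0.196) = 0.4608
−0.089·log₂(0.089) = 0.3106
−0.211·log₂(0.211) = 0.4736
−0.103·log₂(0.103) = 0.3378
−0.157·log₂(0.157) = 0.4194
−0.143·log₂(0.143) = 0.4012
Sum ≈ 2.7375 → 2.738 bits.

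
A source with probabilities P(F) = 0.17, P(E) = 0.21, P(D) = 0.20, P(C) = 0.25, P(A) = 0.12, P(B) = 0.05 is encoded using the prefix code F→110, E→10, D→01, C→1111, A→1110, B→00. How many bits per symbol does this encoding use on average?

L̄ = Σ pᵢ·ℓᵢ = 0.17·3 + 0.21·2 + 0.20·2 + 0.25·4 + 0.12·4 + 0.05·2 = 2.91 bits/symbol.

2.91 bits/symbol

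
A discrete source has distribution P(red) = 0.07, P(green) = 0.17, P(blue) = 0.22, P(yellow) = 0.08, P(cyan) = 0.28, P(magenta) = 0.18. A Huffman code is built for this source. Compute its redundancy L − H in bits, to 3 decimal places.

Entropy H = −Σ p log₂ p ≈ 2.4348 bits.
Huffman merges: 7/100+2/25→3/20; 3/20+17/100→8/25; 9/50+11/50→2/5; 7/25+8/25→3/5; 2/5+3/5→1. L = 247/100 ≈ 2.4700.
L − H = 2.4700 − 2.4348 = 0.035 bits.

0.035 bits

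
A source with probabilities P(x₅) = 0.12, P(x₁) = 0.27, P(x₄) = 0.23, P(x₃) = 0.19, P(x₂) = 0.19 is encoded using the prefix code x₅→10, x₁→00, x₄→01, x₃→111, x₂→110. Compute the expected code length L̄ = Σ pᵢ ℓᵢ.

L̄ = Σ pᵢ·ℓᵢ = 0.12·2 + 0.27·2 + 0.23·2 + 0.19·3 + 0.19·3 = 2.38 bits/symbol.

2.38 bits/symbol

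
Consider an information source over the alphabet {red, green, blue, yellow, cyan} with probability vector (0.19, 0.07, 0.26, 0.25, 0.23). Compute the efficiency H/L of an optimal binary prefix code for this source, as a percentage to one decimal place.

98.1%

Entropy H = −Σ p log₂ p ≈ 2.2167 bits.
Huffman merges: 7/100+19/100→13/50; 23/100+1/4→12/25; 13/50+13/50→13/25; 12/25+13/25→1. L = 113/50 ≈ 2.2600.
Efficiency = H/L = 2.2167/2.2600 = 98.1%.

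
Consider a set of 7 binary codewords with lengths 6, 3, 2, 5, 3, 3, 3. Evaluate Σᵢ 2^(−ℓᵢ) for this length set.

With common denominator 2^6 = 64: Σ 2^(−ℓᵢ) = 1/64 + 8/64 + 16/64 + 2/64 + 8/64 + 8/64 + 8/64 = 51/64 = 0.796875.

0.796875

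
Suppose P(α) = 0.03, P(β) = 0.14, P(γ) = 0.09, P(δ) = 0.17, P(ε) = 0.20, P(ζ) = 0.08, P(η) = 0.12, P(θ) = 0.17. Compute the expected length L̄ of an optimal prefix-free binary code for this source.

2.91 bits/symbol

Repeatedly combine the two least-probable nodes; the expected code length is the sum of the merged weights.
merge 3/100 + 2/25 → 11/100
merge 9/100 + 11/100 → 1/5
merge 3/25 + 7/50 → 13/50
merge 17/100 + 17/100 → 17/50
merge 1/5 + 1/5 → 2/5
merge 13/50 + 17/50 → 3/5
merge 2/5 + 3/5 → 1
L = 11/100 + 1/5 + 13/50 + 17/50 + 2/5 + 3/5 + 1 = 291/100 = 2.91 bits/symbol.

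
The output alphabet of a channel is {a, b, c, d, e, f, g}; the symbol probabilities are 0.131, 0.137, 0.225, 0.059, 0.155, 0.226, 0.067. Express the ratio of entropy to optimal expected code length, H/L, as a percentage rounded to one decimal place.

Entropy H = −Σ p log₂ p ≈ 2.6652 bits.
Huffman merges: 59/1000+67/1000→63/500; 63/500+131/1000→257/1000; 137/1000+31/200→73/250; 9/40+113/500→451/1000; 257/1000+73/250→549/1000; 451/1000+549/1000→1. L = 107/40 ≈ 2.6750.
Efficiency = H/L = 2.6652/2.6750 = 99.6%.

99.6%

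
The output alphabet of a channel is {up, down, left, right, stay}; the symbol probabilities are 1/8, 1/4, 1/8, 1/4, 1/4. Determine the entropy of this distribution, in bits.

2.25 bits

Each probability is a power of 1/2, so log₂(1/p) is an integer.
H = Σ p·log₂(1/p) = 1/8·3 + 1/4·2 + 1/8·3 + 1/4·2 + 1/4·2 = 2.25 bits.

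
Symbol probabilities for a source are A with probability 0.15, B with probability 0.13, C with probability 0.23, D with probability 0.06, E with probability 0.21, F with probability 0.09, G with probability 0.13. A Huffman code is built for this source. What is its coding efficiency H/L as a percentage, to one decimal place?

99.4%

Entropy H = −Σ p log₂ p ≈ 2.6925 bits.
Huffman merges: 3/50+9/100→3/20; 13/100+13/100→13/50; 3/20+3/20→3/10; 21/100+23/100→11/25; 13/50+3/10→14/25; 11/25+14/25→1. L = 271/100 ≈ 2.7100.
Efficiency = H/L = 2.6925/2.7100 = 99.4%.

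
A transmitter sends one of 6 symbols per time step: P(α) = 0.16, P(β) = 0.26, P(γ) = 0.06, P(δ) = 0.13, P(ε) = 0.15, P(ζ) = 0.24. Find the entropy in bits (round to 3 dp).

2.459 bits

H = −Σ pᵢ log₂ pᵢ.
−0.16·log₂(0.16) = 0.4230
−0.26·log₂(0.26) = 0.5053
−0.06·log₂(0.06) = 0.2435
−0.13·log₂(0.13) = 0.3826
−0.15·log₂(0.15) = 0.4105
−0.24·log₂(0.24) = 0.4941
Sum ≈ 2.4592 → 2.459 bits.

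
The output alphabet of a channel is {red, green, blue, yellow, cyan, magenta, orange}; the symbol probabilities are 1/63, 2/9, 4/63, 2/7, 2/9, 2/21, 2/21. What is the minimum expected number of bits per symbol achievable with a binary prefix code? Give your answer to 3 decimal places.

2.524 bits/symbol

Repeatedly combine the two least-probable nodes; the expected code length is the sum of the merged weights.
merge 1/63 + 4/63 → 5/63
merge 5/63 + 2/21 → 11/63
merge 2/21 + 11/63 → 17/63
merge 2/9 + 2/9 → 4/9
merge 17/63 + 2/7 → 5/9
merge 4/9 + 5/9 → 1
L = 5/63 + 11/63 + 17/63 + 4/9 + 5/9 + 1 = 53/21 ≈ 2.524 bits/symbol.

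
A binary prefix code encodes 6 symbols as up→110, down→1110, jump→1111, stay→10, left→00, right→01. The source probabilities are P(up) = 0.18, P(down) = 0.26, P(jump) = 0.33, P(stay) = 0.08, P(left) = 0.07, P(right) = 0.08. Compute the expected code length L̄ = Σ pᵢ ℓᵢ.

3.36 bits/symbol

L̄ = Σ pᵢ·ℓᵢ = 0.18·3 + 0.26·4 + 0.33·4 + 0.08·2 + 0.07·2 + 0.08·2 = 3.36 bits/symbol.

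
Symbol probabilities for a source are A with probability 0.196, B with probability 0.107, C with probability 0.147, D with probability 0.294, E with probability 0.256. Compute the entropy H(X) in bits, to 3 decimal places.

H = −Σ pᵢ log₂ pᵢ.
−0.196·log₂(0.196) = 0.4608
−0.107·log₂(0.107) = 0.3450
−0.147·log₂(0.147) = 0.4066
−0.294·log₂(0.294) = 0.5192
−0.256·log₂(0.256) = 0.5032
Sum ≈ 2.2349 → 2.235 bits.

2.235 bits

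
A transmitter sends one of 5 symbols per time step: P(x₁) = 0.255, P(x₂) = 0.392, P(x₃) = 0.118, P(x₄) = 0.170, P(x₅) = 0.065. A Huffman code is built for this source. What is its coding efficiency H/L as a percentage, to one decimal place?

Entropy H = −Σ p log₂ p ≈ 2.0871 bits.
Huffman merges: 13/200+59/500→183/1000; 17/100+183/1000→353/1000; 51/200+353/1000→76/125; 49/125+76/125→1. L = 268/125 ≈ 2.1440.
Efficiency = H/L = 2.0871/2.1440 = 97.3%.

97.3%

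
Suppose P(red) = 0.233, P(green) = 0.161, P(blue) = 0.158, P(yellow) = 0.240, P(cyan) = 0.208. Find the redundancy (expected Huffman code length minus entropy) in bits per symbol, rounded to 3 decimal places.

0.019 bits

Entropy H = −Σ p log₂ p ≈ 2.2998 bits.
Huffman merges: 79/500+161/1000→319/1000; 26/125+233/1000→441/1000; 6/25+319/1000→559/1000; 441/1000+559/1000→1. L = 2319/1000 ≈ 2.3190.
L − H = 2.3190 − 2.2998 = 0.019 bits.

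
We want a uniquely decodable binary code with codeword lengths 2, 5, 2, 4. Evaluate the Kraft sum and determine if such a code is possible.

0.59375; yes

With common denominator 2^5 = 32: Σ 2^(−ℓᵢ) = 8/32 + 1/32 + 8/32 + 2/32 = 19/32 = 0.59375.
Kraft's inequality requires Σ ≤ 1; here Σ = 0.59375 ≤ 1, so such a prefix code exists.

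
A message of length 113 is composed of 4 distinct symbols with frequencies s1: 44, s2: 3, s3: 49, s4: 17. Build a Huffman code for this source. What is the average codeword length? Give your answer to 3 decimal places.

Probabilities are the counts divided by 113.
Repeatedly combine the two least-probable nodes; the expected code length is the sum of the merged weights.
merge 3/113 + 17/113 → 20/113
merge 20/113 + 44/113 → 64/113
merge 49/113 + 64/113 → 1
L = 20/113 + 64/113 + 1 = 197/113 ≈ 1.743 bits/symbol.

1.743 bits/symbol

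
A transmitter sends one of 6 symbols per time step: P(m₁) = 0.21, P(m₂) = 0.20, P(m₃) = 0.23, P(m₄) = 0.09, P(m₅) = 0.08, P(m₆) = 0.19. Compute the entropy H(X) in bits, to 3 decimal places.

2.484 bits

H = −Σ pᵢ log₂ pᵢ.
−0.21·log₂(0.21) = 0.4728
−0.20·log₂(0.20) = 0.4644
−0.23·log₂(0.23) = 0.4877
−0.09·log₂(0.09) = 0.3127
−0.08·log₂(0.08) = 0.2915
−0.19·log₂(0.19) = 0.4552
Sum ≈ 2.4843 → 2.484 bits.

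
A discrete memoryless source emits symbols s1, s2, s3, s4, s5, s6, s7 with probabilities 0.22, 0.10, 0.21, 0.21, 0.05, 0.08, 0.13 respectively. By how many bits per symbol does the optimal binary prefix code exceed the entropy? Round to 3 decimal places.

0.051 bits

Entropy H = −Σ p log₂ p ≈ 2.6487 bits.
Huffman merges: 1/20+2/25→13/100; 1/10+13/100→23/100; 13/100+21/100→17/50; 21/100+11/50→43/100; 23/100+17/50→57/100; 43/100+57/100→1. L = 27/10 ≈ 2.7000.
L − H = 2.7000 − 2.6487 = 0.051 bits.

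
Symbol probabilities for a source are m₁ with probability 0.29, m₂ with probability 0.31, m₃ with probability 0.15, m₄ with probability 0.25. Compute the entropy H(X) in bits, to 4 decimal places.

1.9522 bits

H = −Σ pᵢ log₂ pᵢ.
−0.29·log₂(0.29) = 0.5179
−0.31·log₂(0.31) = 0.5238
−0.15·log₂(0.15) = 0.4105
−0.25·log₂(0.25) = 0.5000
Sum ≈ 1.9522 → 1.9522 bits.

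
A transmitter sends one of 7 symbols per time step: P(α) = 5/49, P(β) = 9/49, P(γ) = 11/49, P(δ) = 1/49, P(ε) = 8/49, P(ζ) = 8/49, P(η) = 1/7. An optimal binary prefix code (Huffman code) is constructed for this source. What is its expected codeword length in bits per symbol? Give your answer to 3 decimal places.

2.714 bits/symbol

Repeatedly combine the two least-probable nodes; the expected code length is the sum of the merged weights.
merge 1/49 + 5/49 → 6/49
merge 6/49 + 1/7 → 13/49
merge 8/49 + 8/49 → 16/49
merge 9/49 + 11/49 → 20/49
merge 13/49 + 16/49 → 29/49
merge 20/49 + 29/49 → 1
L = 6/49 + 13/49 + 16/49 + 20/49 + 29/49 + 1 = 19/7 ≈ 2.714 bits/symbol.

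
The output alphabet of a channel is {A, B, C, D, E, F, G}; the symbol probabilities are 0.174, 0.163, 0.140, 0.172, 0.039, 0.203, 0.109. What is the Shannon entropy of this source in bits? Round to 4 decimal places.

H = −Σ pᵢ log₂ pᵢ.
−0.174·log₂(0.174) = 0.4390
−0.163·log₂(0.163) = 0.4266
−0.140·log₂(0.140) = 0.3971
−0.172·log₂(0.172) = 0.4368
−0.039·log₂(0.039) = 0.1825
−0.203·log₂(0.203) = 0.4670
−0.109·log₂(0.109) = 0.3485
Sum ≈ 2.6975 → 2.6975 bits.

2.6975 bits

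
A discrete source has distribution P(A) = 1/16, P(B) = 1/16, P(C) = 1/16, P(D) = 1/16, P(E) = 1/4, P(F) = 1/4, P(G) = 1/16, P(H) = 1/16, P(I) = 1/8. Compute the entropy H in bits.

Each probability is a power of 1/2, so log₂(1/p) is an integer.
H = Σ p·log₂(1/p) = 1/16·4 + 1/16·4 + 1/16·4 + 1/16·4 + 1/4·2 + 1/4·2 + 1/16·4 + 1/16·4 + 1/8·3 = 2.875 bits.

2.875 bits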